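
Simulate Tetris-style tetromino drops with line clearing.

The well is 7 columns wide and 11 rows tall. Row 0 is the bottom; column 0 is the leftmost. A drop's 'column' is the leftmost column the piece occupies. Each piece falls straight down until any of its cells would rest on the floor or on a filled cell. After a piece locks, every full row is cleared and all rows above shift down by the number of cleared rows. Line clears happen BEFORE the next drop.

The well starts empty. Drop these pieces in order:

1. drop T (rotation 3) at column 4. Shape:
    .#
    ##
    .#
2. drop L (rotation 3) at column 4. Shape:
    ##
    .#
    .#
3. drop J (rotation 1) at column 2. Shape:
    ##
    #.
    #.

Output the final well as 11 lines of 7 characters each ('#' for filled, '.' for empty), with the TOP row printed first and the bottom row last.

Answer: .......
.......
.......
.......
.......
....##.
.....#.
.....#.
..##.#.
..#.##.
..#..#.

Derivation:
Drop 1: T rot3 at col 4 lands with bottom-row=0; cleared 0 line(s) (total 0); column heights now [0 0 0 0 2 3 0], max=3
Drop 2: L rot3 at col 4 lands with bottom-row=3; cleared 0 line(s) (total 0); column heights now [0 0 0 0 6 6 0], max=6
Drop 3: J rot1 at col 2 lands with bottom-row=0; cleared 0 line(s) (total 0); column heights now [0 0 3 3 6 6 0], max=6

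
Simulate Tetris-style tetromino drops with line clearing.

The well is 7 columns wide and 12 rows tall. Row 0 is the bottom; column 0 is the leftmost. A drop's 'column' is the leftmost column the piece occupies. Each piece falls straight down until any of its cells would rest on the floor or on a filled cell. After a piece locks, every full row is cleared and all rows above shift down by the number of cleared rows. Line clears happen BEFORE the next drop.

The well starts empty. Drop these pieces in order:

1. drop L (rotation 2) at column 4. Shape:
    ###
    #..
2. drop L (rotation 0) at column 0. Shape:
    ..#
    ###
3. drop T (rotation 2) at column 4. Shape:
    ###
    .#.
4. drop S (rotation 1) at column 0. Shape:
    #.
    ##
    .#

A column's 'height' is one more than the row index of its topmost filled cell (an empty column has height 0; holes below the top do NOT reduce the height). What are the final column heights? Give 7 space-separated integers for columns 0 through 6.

Answer: 4 3 2 0 4 4 4

Derivation:
Drop 1: L rot2 at col 4 lands with bottom-row=0; cleared 0 line(s) (total 0); column heights now [0 0 0 0 2 2 2], max=2
Drop 2: L rot0 at col 0 lands with bottom-row=0; cleared 0 line(s) (total 0); column heights now [1 1 2 0 2 2 2], max=2
Drop 3: T rot2 at col 4 lands with bottom-row=2; cleared 0 line(s) (total 0); column heights now [1 1 2 0 4 4 4], max=4
Drop 4: S rot1 at col 0 lands with bottom-row=1; cleared 0 line(s) (total 0); column heights now [4 3 2 0 4 4 4], max=4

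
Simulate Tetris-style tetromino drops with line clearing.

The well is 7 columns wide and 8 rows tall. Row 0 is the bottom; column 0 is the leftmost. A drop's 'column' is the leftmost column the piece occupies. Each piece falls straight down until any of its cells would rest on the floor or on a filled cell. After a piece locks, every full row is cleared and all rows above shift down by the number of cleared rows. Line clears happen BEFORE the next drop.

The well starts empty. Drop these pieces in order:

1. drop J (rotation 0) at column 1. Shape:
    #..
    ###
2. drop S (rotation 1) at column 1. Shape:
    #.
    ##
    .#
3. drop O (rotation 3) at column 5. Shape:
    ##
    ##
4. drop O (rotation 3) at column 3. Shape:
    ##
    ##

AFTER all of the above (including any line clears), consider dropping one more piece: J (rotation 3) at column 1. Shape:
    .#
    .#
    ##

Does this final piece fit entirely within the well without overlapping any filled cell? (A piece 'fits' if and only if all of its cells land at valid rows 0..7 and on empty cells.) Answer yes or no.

Drop 1: J rot0 at col 1 lands with bottom-row=0; cleared 0 line(s) (total 0); column heights now [0 2 1 1 0 0 0], max=2
Drop 2: S rot1 at col 1 lands with bottom-row=1; cleared 0 line(s) (total 0); column heights now [0 4 3 1 0 0 0], max=4
Drop 3: O rot3 at col 5 lands with bottom-row=0; cleared 0 line(s) (total 0); column heights now [0 4 3 1 0 2 2], max=4
Drop 4: O rot3 at col 3 lands with bottom-row=1; cleared 0 line(s) (total 0); column heights now [0 4 3 3 3 2 2], max=4
Test piece J rot3 at col 1 (width 2): heights before test = [0 4 3 3 3 2 2]; fits = True

Answer: yes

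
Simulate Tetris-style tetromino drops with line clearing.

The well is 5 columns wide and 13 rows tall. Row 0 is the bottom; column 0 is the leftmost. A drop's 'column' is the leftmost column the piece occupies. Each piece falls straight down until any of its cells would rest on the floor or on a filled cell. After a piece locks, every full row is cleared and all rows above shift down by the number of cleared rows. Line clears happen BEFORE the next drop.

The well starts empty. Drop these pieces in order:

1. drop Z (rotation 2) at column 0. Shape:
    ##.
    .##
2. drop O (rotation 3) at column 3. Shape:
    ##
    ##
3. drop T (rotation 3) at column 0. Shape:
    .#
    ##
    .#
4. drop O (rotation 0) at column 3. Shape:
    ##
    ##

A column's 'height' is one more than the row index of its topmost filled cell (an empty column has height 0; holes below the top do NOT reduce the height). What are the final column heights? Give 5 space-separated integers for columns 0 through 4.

Drop 1: Z rot2 at col 0 lands with bottom-row=0; cleared 0 line(s) (total 0); column heights now [2 2 1 0 0], max=2
Drop 2: O rot3 at col 3 lands with bottom-row=0; cleared 0 line(s) (total 0); column heights now [2 2 1 2 2], max=2
Drop 3: T rot3 at col 0 lands with bottom-row=2; cleared 0 line(s) (total 0); column heights now [4 5 1 2 2], max=5
Drop 4: O rot0 at col 3 lands with bottom-row=2; cleared 0 line(s) (total 0); column heights now [4 5 1 4 4], max=5

Answer: 4 5 1 4 4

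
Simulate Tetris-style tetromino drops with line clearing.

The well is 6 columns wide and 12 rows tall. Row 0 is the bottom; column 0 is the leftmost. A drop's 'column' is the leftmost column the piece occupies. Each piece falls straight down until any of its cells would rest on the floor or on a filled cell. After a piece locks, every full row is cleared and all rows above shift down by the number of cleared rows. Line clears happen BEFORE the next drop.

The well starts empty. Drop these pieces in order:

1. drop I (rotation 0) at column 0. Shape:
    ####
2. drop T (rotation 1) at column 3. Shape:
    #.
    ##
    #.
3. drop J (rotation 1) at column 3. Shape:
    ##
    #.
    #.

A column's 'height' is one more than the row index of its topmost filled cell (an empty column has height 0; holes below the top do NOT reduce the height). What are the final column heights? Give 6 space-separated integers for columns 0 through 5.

Drop 1: I rot0 at col 0 lands with bottom-row=0; cleared 0 line(s) (total 0); column heights now [1 1 1 1 0 0], max=1
Drop 2: T rot1 at col 3 lands with bottom-row=1; cleared 0 line(s) (total 0); column heights now [1 1 1 4 3 0], max=4
Drop 3: J rot1 at col 3 lands with bottom-row=4; cleared 0 line(s) (total 0); column heights now [1 1 1 7 7 0], max=7

Answer: 1 1 1 7 7 0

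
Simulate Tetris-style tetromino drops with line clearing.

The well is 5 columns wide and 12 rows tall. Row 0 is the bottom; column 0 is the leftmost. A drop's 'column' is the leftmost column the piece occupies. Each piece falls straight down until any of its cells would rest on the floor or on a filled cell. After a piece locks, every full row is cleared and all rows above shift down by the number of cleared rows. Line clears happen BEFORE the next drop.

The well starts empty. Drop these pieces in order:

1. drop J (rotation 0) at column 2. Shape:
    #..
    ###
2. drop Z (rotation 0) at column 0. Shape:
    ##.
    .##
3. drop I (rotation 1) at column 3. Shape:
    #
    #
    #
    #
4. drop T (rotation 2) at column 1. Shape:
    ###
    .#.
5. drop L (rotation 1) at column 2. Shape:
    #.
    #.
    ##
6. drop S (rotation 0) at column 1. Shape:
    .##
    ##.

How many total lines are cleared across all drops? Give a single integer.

Answer: 0

Derivation:
Drop 1: J rot0 at col 2 lands with bottom-row=0; cleared 0 line(s) (total 0); column heights now [0 0 2 1 1], max=2
Drop 2: Z rot0 at col 0 lands with bottom-row=2; cleared 0 line(s) (total 0); column heights now [4 4 3 1 1], max=4
Drop 3: I rot1 at col 3 lands with bottom-row=1; cleared 0 line(s) (total 0); column heights now [4 4 3 5 1], max=5
Drop 4: T rot2 at col 1 lands with bottom-row=4; cleared 0 line(s) (total 0); column heights now [4 6 6 6 1], max=6
Drop 5: L rot1 at col 2 lands with bottom-row=6; cleared 0 line(s) (total 0); column heights now [4 6 9 7 1], max=9
Drop 6: S rot0 at col 1 lands with bottom-row=9; cleared 0 line(s) (total 0); column heights now [4 10 11 11 1], max=11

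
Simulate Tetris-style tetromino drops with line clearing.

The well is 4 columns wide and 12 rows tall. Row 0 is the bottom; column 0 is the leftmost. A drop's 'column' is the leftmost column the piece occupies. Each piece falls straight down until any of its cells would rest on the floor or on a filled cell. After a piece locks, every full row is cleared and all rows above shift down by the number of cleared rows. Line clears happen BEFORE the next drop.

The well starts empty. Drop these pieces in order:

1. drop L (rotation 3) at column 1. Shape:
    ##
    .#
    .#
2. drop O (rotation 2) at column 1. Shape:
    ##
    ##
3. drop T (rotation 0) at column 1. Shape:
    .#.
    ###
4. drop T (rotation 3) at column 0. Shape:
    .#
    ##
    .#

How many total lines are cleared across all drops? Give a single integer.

Answer: 0

Derivation:
Drop 1: L rot3 at col 1 lands with bottom-row=0; cleared 0 line(s) (total 0); column heights now [0 3 3 0], max=3
Drop 2: O rot2 at col 1 lands with bottom-row=3; cleared 0 line(s) (total 0); column heights now [0 5 5 0], max=5
Drop 3: T rot0 at col 1 lands with bottom-row=5; cleared 0 line(s) (total 0); column heights now [0 6 7 6], max=7
Drop 4: T rot3 at col 0 lands with bottom-row=6; cleared 0 line(s) (total 0); column heights now [8 9 7 6], max=9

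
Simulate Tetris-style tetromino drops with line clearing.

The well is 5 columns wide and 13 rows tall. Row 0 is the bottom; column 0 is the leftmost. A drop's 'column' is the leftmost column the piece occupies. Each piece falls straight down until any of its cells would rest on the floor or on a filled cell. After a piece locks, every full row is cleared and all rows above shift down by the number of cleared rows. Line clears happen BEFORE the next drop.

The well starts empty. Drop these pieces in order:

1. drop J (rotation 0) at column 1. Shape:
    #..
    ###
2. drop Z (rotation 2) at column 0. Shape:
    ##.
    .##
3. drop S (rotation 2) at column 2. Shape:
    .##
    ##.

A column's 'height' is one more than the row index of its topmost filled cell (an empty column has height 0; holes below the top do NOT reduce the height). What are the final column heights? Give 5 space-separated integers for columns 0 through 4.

Drop 1: J rot0 at col 1 lands with bottom-row=0; cleared 0 line(s) (total 0); column heights now [0 2 1 1 0], max=2
Drop 2: Z rot2 at col 0 lands with bottom-row=2; cleared 0 line(s) (total 0); column heights now [4 4 3 1 0], max=4
Drop 3: S rot2 at col 2 lands with bottom-row=3; cleared 0 line(s) (total 0); column heights now [4 4 4 5 5], max=5

Answer: 4 4 4 5 5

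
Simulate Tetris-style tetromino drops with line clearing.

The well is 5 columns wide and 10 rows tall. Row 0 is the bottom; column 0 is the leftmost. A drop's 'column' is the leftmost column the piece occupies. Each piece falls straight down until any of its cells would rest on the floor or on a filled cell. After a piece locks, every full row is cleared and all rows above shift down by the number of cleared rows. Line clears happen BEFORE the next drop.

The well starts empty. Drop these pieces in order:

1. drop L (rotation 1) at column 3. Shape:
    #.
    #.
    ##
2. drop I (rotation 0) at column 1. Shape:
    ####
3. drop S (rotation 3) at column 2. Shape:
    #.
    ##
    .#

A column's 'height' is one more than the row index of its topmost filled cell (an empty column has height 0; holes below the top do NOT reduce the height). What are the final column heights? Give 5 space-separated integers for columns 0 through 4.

Answer: 0 4 7 6 4

Derivation:
Drop 1: L rot1 at col 3 lands with bottom-row=0; cleared 0 line(s) (total 0); column heights now [0 0 0 3 1], max=3
Drop 2: I rot0 at col 1 lands with bottom-row=3; cleared 0 line(s) (total 0); column heights now [0 4 4 4 4], max=4
Drop 3: S rot3 at col 2 lands with bottom-row=4; cleared 0 line(s) (total 0); column heights now [0 4 7 6 4], max=7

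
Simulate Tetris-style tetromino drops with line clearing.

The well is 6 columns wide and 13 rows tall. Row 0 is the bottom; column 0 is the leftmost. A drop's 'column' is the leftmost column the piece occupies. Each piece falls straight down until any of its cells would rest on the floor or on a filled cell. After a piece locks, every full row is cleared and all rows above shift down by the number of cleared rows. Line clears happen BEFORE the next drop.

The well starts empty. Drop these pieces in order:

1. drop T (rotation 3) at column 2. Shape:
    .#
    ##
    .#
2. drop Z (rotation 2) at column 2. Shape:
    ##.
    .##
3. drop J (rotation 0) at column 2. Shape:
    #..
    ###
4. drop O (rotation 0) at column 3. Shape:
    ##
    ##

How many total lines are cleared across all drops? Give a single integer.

Answer: 0

Derivation:
Drop 1: T rot3 at col 2 lands with bottom-row=0; cleared 0 line(s) (total 0); column heights now [0 0 2 3 0 0], max=3
Drop 2: Z rot2 at col 2 lands with bottom-row=3; cleared 0 line(s) (total 0); column heights now [0 0 5 5 4 0], max=5
Drop 3: J rot0 at col 2 lands with bottom-row=5; cleared 0 line(s) (total 0); column heights now [0 0 7 6 6 0], max=7
Drop 4: O rot0 at col 3 lands with bottom-row=6; cleared 0 line(s) (total 0); column heights now [0 0 7 8 8 0], max=8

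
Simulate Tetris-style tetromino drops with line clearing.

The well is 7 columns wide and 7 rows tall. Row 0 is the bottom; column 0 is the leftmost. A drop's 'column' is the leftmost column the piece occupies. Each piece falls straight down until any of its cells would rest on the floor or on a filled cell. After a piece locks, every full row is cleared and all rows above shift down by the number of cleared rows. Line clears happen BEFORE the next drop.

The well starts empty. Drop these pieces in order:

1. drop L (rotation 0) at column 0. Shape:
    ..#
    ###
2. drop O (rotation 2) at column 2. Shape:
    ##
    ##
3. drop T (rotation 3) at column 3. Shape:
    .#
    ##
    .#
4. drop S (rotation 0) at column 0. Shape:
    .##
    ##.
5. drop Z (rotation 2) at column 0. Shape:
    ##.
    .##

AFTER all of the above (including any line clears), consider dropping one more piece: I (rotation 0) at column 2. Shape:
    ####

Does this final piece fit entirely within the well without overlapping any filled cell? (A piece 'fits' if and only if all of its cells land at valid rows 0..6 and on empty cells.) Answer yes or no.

Drop 1: L rot0 at col 0 lands with bottom-row=0; cleared 0 line(s) (total 0); column heights now [1 1 2 0 0 0 0], max=2
Drop 2: O rot2 at col 2 lands with bottom-row=2; cleared 0 line(s) (total 0); column heights now [1 1 4 4 0 0 0], max=4
Drop 3: T rot3 at col 3 lands with bottom-row=3; cleared 0 line(s) (total 0); column heights now [1 1 4 5 6 0 0], max=6
Drop 4: S rot0 at col 0 lands with bottom-row=3; cleared 0 line(s) (total 0); column heights now [4 5 5 5 6 0 0], max=6
Drop 5: Z rot2 at col 0 lands with bottom-row=5; cleared 0 line(s) (total 0); column heights now [7 7 6 5 6 0 0], max=7
Test piece I rot0 at col 2 (width 4): heights before test = [7 7 6 5 6 0 0]; fits = True

Answer: yes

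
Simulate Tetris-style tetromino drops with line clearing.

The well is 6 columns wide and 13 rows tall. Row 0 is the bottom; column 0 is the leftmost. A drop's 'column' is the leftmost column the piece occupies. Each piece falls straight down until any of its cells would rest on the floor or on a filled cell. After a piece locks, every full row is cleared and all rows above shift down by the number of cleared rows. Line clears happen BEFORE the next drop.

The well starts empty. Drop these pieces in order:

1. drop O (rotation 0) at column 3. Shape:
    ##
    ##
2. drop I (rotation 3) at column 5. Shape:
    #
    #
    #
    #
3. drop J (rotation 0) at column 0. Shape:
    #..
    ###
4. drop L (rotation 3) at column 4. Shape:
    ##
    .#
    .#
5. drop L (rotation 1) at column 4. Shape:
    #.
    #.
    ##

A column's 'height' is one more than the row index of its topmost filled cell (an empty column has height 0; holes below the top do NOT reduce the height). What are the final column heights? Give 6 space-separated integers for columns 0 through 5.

Drop 1: O rot0 at col 3 lands with bottom-row=0; cleared 0 line(s) (total 0); column heights now [0 0 0 2 2 0], max=2
Drop 2: I rot3 at col 5 lands with bottom-row=0; cleared 0 line(s) (total 0); column heights now [0 0 0 2 2 4], max=4
Drop 3: J rot0 at col 0 lands with bottom-row=0; cleared 1 line(s) (total 1); column heights now [1 0 0 1 1 3], max=3
Drop 4: L rot3 at col 4 lands with bottom-row=3; cleared 0 line(s) (total 1); column heights now [1 0 0 1 6 6], max=6
Drop 5: L rot1 at col 4 lands with bottom-row=6; cleared 0 line(s) (total 1); column heights now [1 0 0 1 9 7], max=9

Answer: 1 0 0 1 9 7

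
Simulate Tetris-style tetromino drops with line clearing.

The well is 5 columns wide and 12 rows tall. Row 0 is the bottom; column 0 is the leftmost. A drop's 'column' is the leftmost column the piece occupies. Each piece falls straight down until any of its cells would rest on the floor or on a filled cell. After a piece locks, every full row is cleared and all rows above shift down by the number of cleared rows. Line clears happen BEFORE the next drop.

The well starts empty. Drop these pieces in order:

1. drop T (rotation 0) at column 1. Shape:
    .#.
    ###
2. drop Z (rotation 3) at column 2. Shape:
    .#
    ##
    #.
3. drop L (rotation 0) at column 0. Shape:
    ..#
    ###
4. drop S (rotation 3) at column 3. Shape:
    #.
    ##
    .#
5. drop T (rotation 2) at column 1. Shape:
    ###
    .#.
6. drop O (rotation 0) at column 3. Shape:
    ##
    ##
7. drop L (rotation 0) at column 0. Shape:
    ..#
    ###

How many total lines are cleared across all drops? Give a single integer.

Drop 1: T rot0 at col 1 lands with bottom-row=0; cleared 0 line(s) (total 0); column heights now [0 1 2 1 0], max=2
Drop 2: Z rot3 at col 2 lands with bottom-row=2; cleared 0 line(s) (total 0); column heights now [0 1 4 5 0], max=5
Drop 3: L rot0 at col 0 lands with bottom-row=4; cleared 0 line(s) (total 0); column heights now [5 5 6 5 0], max=6
Drop 4: S rot3 at col 3 lands with bottom-row=4; cleared 1 line(s) (total 1); column heights now [0 1 5 6 5], max=6
Drop 5: T rot2 at col 1 lands with bottom-row=5; cleared 0 line(s) (total 1); column heights now [0 7 7 7 5], max=7
Drop 6: O rot0 at col 3 lands with bottom-row=7; cleared 0 line(s) (total 1); column heights now [0 7 7 9 9], max=9
Drop 7: L rot0 at col 0 lands with bottom-row=7; cleared 1 line(s) (total 2); column heights now [0 7 8 8 8], max=8

Answer: 2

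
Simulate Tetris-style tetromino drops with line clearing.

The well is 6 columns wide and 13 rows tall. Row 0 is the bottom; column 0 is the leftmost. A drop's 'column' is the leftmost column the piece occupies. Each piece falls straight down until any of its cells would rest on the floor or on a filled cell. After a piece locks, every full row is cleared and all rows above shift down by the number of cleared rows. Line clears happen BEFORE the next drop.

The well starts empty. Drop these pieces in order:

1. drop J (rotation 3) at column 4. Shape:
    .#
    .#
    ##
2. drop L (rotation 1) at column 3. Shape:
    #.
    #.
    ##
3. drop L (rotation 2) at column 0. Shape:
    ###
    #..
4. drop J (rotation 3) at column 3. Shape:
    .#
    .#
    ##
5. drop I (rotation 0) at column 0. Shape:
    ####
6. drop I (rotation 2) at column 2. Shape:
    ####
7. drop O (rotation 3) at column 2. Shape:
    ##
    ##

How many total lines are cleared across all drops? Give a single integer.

Answer: 1

Derivation:
Drop 1: J rot3 at col 4 lands with bottom-row=0; cleared 0 line(s) (total 0); column heights now [0 0 0 0 1 3], max=3
Drop 2: L rot1 at col 3 lands with bottom-row=1; cleared 0 line(s) (total 0); column heights now [0 0 0 4 2 3], max=4
Drop 3: L rot2 at col 0 lands with bottom-row=0; cleared 1 line(s) (total 1); column heights now [1 0 0 3 1 2], max=3
Drop 4: J rot3 at col 3 lands with bottom-row=3; cleared 0 line(s) (total 1); column heights now [1 0 0 4 6 2], max=6
Drop 5: I rot0 at col 0 lands with bottom-row=4; cleared 0 line(s) (total 1); column heights now [5 5 5 5 6 2], max=6
Drop 6: I rot2 at col 2 lands with bottom-row=6; cleared 0 line(s) (total 1); column heights now [5 5 7 7 7 7], max=7
Drop 7: O rot3 at col 2 lands with bottom-row=7; cleared 0 line(s) (total 1); column heights now [5 5 9 9 7 7], max=9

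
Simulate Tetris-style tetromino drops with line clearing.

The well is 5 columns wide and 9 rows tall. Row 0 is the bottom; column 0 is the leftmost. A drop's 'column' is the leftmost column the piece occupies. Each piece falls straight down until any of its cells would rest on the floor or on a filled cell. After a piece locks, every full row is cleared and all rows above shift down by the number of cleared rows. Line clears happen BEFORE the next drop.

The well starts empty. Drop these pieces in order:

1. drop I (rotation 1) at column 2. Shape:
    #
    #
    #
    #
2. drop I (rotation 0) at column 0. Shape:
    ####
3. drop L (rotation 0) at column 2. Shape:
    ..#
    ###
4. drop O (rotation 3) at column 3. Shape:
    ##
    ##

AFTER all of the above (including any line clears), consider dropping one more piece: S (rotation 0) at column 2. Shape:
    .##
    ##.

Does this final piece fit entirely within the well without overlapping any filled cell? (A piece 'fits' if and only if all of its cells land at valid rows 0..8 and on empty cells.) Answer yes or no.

Drop 1: I rot1 at col 2 lands with bottom-row=0; cleared 0 line(s) (total 0); column heights now [0 0 4 0 0], max=4
Drop 2: I rot0 at col 0 lands with bottom-row=4; cleared 0 line(s) (total 0); column heights now [5 5 5 5 0], max=5
Drop 3: L rot0 at col 2 lands with bottom-row=5; cleared 0 line(s) (total 0); column heights now [5 5 6 6 7], max=7
Drop 4: O rot3 at col 3 lands with bottom-row=7; cleared 0 line(s) (total 0); column heights now [5 5 6 9 9], max=9
Test piece S rot0 at col 2 (width 3): heights before test = [5 5 6 9 9]; fits = False

Answer: no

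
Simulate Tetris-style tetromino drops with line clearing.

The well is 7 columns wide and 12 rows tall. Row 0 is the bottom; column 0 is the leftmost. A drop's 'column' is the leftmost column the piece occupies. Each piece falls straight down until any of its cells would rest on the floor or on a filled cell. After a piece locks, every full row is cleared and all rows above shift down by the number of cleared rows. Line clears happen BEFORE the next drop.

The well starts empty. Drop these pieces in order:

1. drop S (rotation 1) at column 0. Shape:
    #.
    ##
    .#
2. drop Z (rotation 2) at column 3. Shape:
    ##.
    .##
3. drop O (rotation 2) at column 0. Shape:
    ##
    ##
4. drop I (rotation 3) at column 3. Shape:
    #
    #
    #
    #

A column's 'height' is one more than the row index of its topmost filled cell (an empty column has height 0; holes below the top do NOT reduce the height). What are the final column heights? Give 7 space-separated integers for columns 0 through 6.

Answer: 5 5 0 6 2 1 0

Derivation:
Drop 1: S rot1 at col 0 lands with bottom-row=0; cleared 0 line(s) (total 0); column heights now [3 2 0 0 0 0 0], max=3
Drop 2: Z rot2 at col 3 lands with bottom-row=0; cleared 0 line(s) (total 0); column heights now [3 2 0 2 2 1 0], max=3
Drop 3: O rot2 at col 0 lands with bottom-row=3; cleared 0 line(s) (total 0); column heights now [5 5 0 2 2 1 0], max=5
Drop 4: I rot3 at col 3 lands with bottom-row=2; cleared 0 line(s) (total 0); column heights now [5 5 0 6 2 1 0], max=6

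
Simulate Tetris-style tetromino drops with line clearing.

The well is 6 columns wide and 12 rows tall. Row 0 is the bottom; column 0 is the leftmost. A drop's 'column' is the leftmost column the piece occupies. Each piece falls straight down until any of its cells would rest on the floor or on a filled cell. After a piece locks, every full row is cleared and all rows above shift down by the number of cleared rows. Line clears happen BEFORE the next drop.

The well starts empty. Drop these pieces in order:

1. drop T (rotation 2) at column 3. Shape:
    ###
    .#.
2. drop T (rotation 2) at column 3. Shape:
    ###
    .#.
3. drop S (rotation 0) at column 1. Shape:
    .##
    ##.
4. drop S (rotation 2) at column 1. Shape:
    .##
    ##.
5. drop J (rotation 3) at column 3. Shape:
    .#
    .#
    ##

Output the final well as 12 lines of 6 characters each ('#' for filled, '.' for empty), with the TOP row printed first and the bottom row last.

Drop 1: T rot2 at col 3 lands with bottom-row=0; cleared 0 line(s) (total 0); column heights now [0 0 0 2 2 2], max=2
Drop 2: T rot2 at col 3 lands with bottom-row=2; cleared 0 line(s) (total 0); column heights now [0 0 0 4 4 4], max=4
Drop 3: S rot0 at col 1 lands with bottom-row=3; cleared 0 line(s) (total 0); column heights now [0 4 5 5 4 4], max=5
Drop 4: S rot2 at col 1 lands with bottom-row=5; cleared 0 line(s) (total 0); column heights now [0 6 7 7 4 4], max=7
Drop 5: J rot3 at col 3 lands with bottom-row=7; cleared 0 line(s) (total 0); column heights now [0 6 7 8 10 4], max=10

Answer: ......
......
....#.
....#.
...##.
..##..
.##...
..##..
.#####
....#.
...###
....#.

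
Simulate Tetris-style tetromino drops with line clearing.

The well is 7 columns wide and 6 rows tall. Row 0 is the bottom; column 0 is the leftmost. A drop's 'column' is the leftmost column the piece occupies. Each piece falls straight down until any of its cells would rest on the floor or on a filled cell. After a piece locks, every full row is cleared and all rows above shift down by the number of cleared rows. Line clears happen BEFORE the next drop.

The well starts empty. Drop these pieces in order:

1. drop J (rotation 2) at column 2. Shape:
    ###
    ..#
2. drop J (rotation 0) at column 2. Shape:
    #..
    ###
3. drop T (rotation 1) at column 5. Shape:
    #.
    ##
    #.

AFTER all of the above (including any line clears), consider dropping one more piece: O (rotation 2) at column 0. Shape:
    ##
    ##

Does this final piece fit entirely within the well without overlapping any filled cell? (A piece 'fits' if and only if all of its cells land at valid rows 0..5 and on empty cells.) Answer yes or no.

Drop 1: J rot2 at col 2 lands with bottom-row=0; cleared 0 line(s) (total 0); column heights now [0 0 2 2 2 0 0], max=2
Drop 2: J rot0 at col 2 lands with bottom-row=2; cleared 0 line(s) (total 0); column heights now [0 0 4 3 3 0 0], max=4
Drop 3: T rot1 at col 5 lands with bottom-row=0; cleared 0 line(s) (total 0); column heights now [0 0 4 3 3 3 2], max=4
Test piece O rot2 at col 0 (width 2): heights before test = [0 0 4 3 3 3 2]; fits = True

Answer: yes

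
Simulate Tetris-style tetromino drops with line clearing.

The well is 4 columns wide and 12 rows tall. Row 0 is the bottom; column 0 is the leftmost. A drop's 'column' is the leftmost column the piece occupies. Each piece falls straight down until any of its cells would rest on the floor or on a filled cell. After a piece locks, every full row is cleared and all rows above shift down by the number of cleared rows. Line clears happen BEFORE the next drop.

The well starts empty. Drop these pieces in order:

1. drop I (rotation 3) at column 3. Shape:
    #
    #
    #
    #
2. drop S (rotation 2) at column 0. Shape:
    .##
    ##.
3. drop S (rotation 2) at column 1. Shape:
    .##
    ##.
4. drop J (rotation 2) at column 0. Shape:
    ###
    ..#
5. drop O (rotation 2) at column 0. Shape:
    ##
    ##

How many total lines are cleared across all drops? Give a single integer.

Answer: 0

Derivation:
Drop 1: I rot3 at col 3 lands with bottom-row=0; cleared 0 line(s) (total 0); column heights now [0 0 0 4], max=4
Drop 2: S rot2 at col 0 lands with bottom-row=0; cleared 0 line(s) (total 0); column heights now [1 2 2 4], max=4
Drop 3: S rot2 at col 1 lands with bottom-row=3; cleared 0 line(s) (total 0); column heights now [1 4 5 5], max=5
Drop 4: J rot2 at col 0 lands with bottom-row=5; cleared 0 line(s) (total 0); column heights now [7 7 7 5], max=7
Drop 5: O rot2 at col 0 lands with bottom-row=7; cleared 0 line(s) (total 0); column heights now [9 9 7 5], max=9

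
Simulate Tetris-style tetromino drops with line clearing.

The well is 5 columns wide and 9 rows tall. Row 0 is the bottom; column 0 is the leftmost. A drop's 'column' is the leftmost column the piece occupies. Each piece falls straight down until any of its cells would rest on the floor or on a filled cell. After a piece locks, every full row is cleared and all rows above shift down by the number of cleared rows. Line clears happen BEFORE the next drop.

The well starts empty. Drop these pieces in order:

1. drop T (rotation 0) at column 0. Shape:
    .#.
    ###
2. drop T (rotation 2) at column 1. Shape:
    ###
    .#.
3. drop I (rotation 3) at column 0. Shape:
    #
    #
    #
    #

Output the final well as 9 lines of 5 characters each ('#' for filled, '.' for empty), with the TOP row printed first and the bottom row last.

Answer: .....
.....
.....
.....
#....
#....
####.
###..
###..

Derivation:
Drop 1: T rot0 at col 0 lands with bottom-row=0; cleared 0 line(s) (total 0); column heights now [1 2 1 0 0], max=2
Drop 2: T rot2 at col 1 lands with bottom-row=1; cleared 0 line(s) (total 0); column heights now [1 3 3 3 0], max=3
Drop 3: I rot3 at col 0 lands with bottom-row=1; cleared 0 line(s) (total 0); column heights now [5 3 3 3 0], max=5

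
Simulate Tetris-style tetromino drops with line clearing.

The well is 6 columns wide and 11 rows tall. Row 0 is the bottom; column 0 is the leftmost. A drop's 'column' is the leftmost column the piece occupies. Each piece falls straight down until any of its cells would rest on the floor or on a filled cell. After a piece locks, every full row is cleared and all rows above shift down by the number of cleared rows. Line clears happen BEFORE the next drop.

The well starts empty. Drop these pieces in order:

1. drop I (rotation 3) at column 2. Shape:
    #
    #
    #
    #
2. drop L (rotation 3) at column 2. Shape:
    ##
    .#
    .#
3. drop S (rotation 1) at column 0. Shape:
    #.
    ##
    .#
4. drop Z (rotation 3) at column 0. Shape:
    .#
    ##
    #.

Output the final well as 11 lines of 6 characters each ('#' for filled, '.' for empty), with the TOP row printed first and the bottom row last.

Drop 1: I rot3 at col 2 lands with bottom-row=0; cleared 0 line(s) (total 0); column heights now [0 0 4 0 0 0], max=4
Drop 2: L rot3 at col 2 lands with bottom-row=2; cleared 0 line(s) (total 0); column heights now [0 0 5 5 0 0], max=5
Drop 3: S rot1 at col 0 lands with bottom-row=0; cleared 0 line(s) (total 0); column heights now [3 2 5 5 0 0], max=5
Drop 4: Z rot3 at col 0 lands with bottom-row=3; cleared 0 line(s) (total 0); column heights now [5 6 5 5 0 0], max=6

Answer: ......
......
......
......
......
.#....
####..
#.##..
#.##..
###...
.##...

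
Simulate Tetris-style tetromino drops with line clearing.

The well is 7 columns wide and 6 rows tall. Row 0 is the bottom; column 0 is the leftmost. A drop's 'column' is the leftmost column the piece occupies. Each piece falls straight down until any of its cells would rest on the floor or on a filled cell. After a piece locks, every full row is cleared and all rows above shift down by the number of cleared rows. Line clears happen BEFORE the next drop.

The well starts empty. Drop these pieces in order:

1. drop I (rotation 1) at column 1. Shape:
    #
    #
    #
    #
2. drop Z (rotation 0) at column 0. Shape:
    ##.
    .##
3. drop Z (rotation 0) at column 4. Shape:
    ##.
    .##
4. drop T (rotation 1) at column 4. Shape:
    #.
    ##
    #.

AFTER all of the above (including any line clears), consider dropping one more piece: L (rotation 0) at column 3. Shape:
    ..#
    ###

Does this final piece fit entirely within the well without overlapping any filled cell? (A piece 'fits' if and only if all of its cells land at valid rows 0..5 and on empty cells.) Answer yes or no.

Drop 1: I rot1 at col 1 lands with bottom-row=0; cleared 0 line(s) (total 0); column heights now [0 4 0 0 0 0 0], max=4
Drop 2: Z rot0 at col 0 lands with bottom-row=4; cleared 0 line(s) (total 0); column heights now [6 6 5 0 0 0 0], max=6
Drop 3: Z rot0 at col 4 lands with bottom-row=0; cleared 0 line(s) (total 0); column heights now [6 6 5 0 2 2 1], max=6
Drop 4: T rot1 at col 4 lands with bottom-row=2; cleared 0 line(s) (total 0); column heights now [6 6 5 0 5 4 1], max=6
Test piece L rot0 at col 3 (width 3): heights before test = [6 6 5 0 5 4 1]; fits = False

Answer: no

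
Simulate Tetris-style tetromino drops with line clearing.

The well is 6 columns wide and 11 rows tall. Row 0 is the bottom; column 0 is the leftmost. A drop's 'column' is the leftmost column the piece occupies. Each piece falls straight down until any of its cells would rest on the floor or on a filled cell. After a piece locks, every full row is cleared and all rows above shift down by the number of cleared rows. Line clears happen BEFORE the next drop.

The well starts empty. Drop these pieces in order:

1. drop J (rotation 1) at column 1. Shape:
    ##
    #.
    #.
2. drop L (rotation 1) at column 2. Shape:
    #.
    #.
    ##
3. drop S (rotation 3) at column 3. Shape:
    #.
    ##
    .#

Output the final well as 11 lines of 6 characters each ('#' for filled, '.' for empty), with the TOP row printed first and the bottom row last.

Drop 1: J rot1 at col 1 lands with bottom-row=0; cleared 0 line(s) (total 0); column heights now [0 3 3 0 0 0], max=3
Drop 2: L rot1 at col 2 lands with bottom-row=3; cleared 0 line(s) (total 0); column heights now [0 3 6 4 0 0], max=6
Drop 3: S rot3 at col 3 lands with bottom-row=3; cleared 0 line(s) (total 0); column heights now [0 3 6 6 5 0], max=6

Answer: ......
......
......
......
......
..##..
..###.
..###.
.##...
.#....
.#....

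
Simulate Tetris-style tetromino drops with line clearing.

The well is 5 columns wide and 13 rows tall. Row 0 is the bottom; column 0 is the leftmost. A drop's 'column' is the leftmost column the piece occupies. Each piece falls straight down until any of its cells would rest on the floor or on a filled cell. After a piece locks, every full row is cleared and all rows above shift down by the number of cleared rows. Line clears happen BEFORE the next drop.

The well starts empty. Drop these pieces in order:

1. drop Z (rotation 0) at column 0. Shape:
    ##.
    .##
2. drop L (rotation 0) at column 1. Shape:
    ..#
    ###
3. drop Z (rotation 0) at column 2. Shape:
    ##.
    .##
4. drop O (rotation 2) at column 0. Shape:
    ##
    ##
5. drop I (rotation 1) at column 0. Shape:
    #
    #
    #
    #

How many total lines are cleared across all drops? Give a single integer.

Drop 1: Z rot0 at col 0 lands with bottom-row=0; cleared 0 line(s) (total 0); column heights now [2 2 1 0 0], max=2
Drop 2: L rot0 at col 1 lands with bottom-row=2; cleared 0 line(s) (total 0); column heights now [2 3 3 4 0], max=4
Drop 3: Z rot0 at col 2 lands with bottom-row=4; cleared 0 line(s) (total 0); column heights now [2 3 6 6 5], max=6
Drop 4: O rot2 at col 0 lands with bottom-row=3; cleared 0 line(s) (total 0); column heights now [5 5 6 6 5], max=6
Drop 5: I rot1 at col 0 lands with bottom-row=5; cleared 0 line(s) (total 0); column heights now [9 5 6 6 5], max=9

Answer: 0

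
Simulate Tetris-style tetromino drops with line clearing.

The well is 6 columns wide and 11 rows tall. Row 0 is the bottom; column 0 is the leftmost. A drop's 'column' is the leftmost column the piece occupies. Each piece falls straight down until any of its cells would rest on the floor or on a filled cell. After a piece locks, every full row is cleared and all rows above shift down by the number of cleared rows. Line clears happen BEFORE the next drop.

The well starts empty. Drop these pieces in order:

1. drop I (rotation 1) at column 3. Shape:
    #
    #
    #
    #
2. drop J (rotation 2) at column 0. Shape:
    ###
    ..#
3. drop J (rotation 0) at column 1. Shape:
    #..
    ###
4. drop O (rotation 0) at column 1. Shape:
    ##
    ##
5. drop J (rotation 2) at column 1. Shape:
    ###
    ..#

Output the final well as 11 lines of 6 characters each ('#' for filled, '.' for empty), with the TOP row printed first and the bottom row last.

Answer: ......
......
.###..
.###..
.##...
.#....
.###..
...#..
...#..
####..
..##..

Derivation:
Drop 1: I rot1 at col 3 lands with bottom-row=0; cleared 0 line(s) (total 0); column heights now [0 0 0 4 0 0], max=4
Drop 2: J rot2 at col 0 lands with bottom-row=0; cleared 0 line(s) (total 0); column heights now [2 2 2 4 0 0], max=4
Drop 3: J rot0 at col 1 lands with bottom-row=4; cleared 0 line(s) (total 0); column heights now [2 6 5 5 0 0], max=6
Drop 4: O rot0 at col 1 lands with bottom-row=6; cleared 0 line(s) (total 0); column heights now [2 8 8 5 0 0], max=8
Drop 5: J rot2 at col 1 lands with bottom-row=7; cleared 0 line(s) (total 0); column heights now [2 9 9 9 0 0], max=9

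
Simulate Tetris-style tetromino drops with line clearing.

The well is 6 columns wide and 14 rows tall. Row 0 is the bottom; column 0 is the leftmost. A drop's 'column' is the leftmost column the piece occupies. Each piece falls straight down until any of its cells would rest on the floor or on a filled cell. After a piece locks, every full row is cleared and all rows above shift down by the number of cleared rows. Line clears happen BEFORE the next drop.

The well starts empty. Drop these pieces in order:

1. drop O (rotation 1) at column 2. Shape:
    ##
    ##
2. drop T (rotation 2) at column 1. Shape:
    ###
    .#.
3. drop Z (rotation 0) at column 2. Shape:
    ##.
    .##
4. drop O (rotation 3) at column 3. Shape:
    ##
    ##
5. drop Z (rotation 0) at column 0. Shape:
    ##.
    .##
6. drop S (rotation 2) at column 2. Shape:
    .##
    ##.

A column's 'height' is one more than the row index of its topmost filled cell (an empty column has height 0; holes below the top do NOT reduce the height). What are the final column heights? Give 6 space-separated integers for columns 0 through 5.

Drop 1: O rot1 at col 2 lands with bottom-row=0; cleared 0 line(s) (total 0); column heights now [0 0 2 2 0 0], max=2
Drop 2: T rot2 at col 1 lands with bottom-row=2; cleared 0 line(s) (total 0); column heights now [0 4 4 4 0 0], max=4
Drop 3: Z rot0 at col 2 lands with bottom-row=4; cleared 0 line(s) (total 0); column heights now [0 4 6 6 5 0], max=6
Drop 4: O rot3 at col 3 lands with bottom-row=6; cleared 0 line(s) (total 0); column heights now [0 4 6 8 8 0], max=8
Drop 5: Z rot0 at col 0 lands with bottom-row=6; cleared 0 line(s) (total 0); column heights now [8 8 7 8 8 0], max=8
Drop 6: S rot2 at col 2 lands with bottom-row=8; cleared 0 line(s) (total 0); column heights now [8 8 9 10 10 0], max=10

Answer: 8 8 9 10 10 0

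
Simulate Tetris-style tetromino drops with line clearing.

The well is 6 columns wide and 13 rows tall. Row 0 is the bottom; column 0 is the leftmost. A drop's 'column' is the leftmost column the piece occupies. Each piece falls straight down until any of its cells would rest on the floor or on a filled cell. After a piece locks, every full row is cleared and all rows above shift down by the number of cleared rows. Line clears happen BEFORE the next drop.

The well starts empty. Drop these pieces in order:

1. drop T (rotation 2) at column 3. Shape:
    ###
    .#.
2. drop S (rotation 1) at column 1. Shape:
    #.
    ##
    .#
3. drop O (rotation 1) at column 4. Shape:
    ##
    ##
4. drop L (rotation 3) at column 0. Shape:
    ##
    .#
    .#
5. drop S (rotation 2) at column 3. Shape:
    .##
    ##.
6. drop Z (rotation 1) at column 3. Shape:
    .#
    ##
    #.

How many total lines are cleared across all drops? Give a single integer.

Answer: 0

Derivation:
Drop 1: T rot2 at col 3 lands with bottom-row=0; cleared 0 line(s) (total 0); column heights now [0 0 0 2 2 2], max=2
Drop 2: S rot1 at col 1 lands with bottom-row=0; cleared 0 line(s) (total 0); column heights now [0 3 2 2 2 2], max=3
Drop 3: O rot1 at col 4 lands with bottom-row=2; cleared 0 line(s) (total 0); column heights now [0 3 2 2 4 4], max=4
Drop 4: L rot3 at col 0 lands with bottom-row=3; cleared 0 line(s) (total 0); column heights now [6 6 2 2 4 4], max=6
Drop 5: S rot2 at col 3 lands with bottom-row=4; cleared 0 line(s) (total 0); column heights now [6 6 2 5 6 6], max=6
Drop 6: Z rot1 at col 3 lands with bottom-row=5; cleared 0 line(s) (total 0); column heights now [6 6 2 7 8 6], max=8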